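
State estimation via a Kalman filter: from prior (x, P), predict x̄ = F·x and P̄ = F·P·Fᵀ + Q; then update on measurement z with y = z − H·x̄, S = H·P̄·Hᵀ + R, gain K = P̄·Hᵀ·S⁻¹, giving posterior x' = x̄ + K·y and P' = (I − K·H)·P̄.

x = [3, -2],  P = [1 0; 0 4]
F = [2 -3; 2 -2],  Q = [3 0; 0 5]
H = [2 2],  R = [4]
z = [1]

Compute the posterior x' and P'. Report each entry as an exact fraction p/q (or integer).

x̄ = F·x = [12, 10]
P̄ = F·P·Fᵀ + Q = [43 28; 28 25]
y = z − H·x̄ = [-43]
S = H·P̄·Hᵀ + R = [500]
K = P̄·Hᵀ·S⁻¹ = [71/250; 53/250]
x' = x̄ + K·y = [-53/250, 221/250]
P' = (I − K·H)·P̄ = [334/125 -263/125; -263/125 316/125]

x' = [-53/250, 221/250]
P' = [334/125 -263/125; -263/125 316/125]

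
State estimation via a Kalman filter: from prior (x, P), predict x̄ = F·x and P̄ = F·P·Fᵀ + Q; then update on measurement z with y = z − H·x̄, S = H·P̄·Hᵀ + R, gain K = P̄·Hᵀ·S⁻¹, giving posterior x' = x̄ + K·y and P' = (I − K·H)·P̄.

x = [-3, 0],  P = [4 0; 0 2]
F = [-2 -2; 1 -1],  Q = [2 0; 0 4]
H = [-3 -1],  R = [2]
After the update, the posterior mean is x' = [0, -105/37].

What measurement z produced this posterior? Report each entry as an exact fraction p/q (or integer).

z = [3]

x̄ = F·x = [6, -3]
P̄ = F·P·Fᵀ + Q = [26 -4; -4 10]
S = H·P̄·Hᵀ + R = [222]
K = P̄·Hᵀ·S⁻¹ = [-1/3; 1/111]
x' − x̄ = [-6, 6/37] = K·y
y = (KᵀK)⁻¹·Kᵀ·(x' − x̄) = [18]
z = y + H·x̄ = [18] + [-15] = [3]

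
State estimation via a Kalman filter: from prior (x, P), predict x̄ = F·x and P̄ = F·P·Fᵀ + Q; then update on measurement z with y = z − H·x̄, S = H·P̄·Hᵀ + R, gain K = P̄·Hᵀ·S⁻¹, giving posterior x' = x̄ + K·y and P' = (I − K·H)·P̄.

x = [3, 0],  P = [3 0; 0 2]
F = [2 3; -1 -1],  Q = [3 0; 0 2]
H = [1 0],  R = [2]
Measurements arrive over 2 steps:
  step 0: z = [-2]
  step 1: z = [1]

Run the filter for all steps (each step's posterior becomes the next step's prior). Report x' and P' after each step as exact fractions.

step 0: x' = [-54/35, -9/35], P' = [66/35 -24/35; -24/35 101/35]
step 1: x' = [36/53, 189/530], P' = [99/53 -63/106; -63/106 2889/1060]

step 0: x̄ = F·x = [6, -3]
step 0: P̄ = F·P·Fᵀ + Q = [33 -12; -12 7]
step 0: y = z − H·x̄ = [-8]
step 0: S = H·P̄·Hᵀ + R = [35]
step 0: K = P̄·Hᵀ·S⁻¹ = [33/35; -12/35]
step 0: x' = x̄ + K·y = [-54/35, -9/35]
step 0: P' = (I − K·H)·P̄ = [66/35 -24/35; -24/35 101/35]
step 1: x̄ = F·x = [-27/7, 9/5]
step 1: P̄ = F·P·Fᵀ + Q = [198/7 -9; -9 27/5]
step 1: y = z − H·x̄ = [34/7]
step 1: S = H·P̄·Hᵀ + R = [212/7]
step 1: K = P̄·Hᵀ·S⁻¹ = [99/106; -63/212]
step 1: x' = x̄ + K·y = [36/53, 189/530]
step 1: P' = (I − K·H)·P̄ = [99/53 -63/106; -63/106 2889/1060]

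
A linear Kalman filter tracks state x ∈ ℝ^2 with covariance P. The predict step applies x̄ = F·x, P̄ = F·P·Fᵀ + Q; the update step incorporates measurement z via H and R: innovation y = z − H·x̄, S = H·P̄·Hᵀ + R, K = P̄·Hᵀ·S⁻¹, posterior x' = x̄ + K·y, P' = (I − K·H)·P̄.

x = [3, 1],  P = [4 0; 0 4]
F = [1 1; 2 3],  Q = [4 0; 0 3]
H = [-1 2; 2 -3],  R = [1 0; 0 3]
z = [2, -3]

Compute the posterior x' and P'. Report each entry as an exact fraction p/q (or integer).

x' = [732/511, 939/511]
P' = [2748/511 1590/511; 1590/511 1985/1022]

x̄ = F·x = [4, 9]
P̄ = F·P·Fᵀ + Q = [12 20; 20 55]
y = z − H·x̄ = [-12, 16]
S = H·P̄·Hᵀ + R = [153 -214; -214 306]
K = P̄·Hᵀ·S⁻¹ = [432/511 242/511; 395/511 135/1022]
x' = x̄ + K·y = [732/511, 939/511]
P' = (I − K·H)·P̄ = [2748/511 1590/511; 1590/511 1985/1022]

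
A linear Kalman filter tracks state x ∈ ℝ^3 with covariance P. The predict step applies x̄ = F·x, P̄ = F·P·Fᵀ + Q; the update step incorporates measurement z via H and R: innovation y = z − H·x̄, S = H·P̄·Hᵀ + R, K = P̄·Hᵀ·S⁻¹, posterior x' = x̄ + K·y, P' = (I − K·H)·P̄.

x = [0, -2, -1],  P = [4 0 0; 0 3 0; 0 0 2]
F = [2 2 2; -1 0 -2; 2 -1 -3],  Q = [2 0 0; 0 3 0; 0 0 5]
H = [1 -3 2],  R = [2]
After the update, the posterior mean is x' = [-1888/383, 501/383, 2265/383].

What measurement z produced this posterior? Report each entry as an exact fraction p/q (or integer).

z = [3]

x̄ = F·x = [-6, 2, 5]
P̄ = F·P·Fᵀ + Q = [38 -16 -2; -16 15 4; -2 4 42]
S = H·P̄·Hᵀ + R = [383]
K = P̄·Hᵀ·S⁻¹ = [82/383; -53/383; 70/383]
x' − x̄ = [410/383, -265/383, 350/383] = K·y
y = (KᵀK)⁻¹·Kᵀ·(x' − x̄) = [5]
z = y + H·x̄ = [5] + [-2] = [3]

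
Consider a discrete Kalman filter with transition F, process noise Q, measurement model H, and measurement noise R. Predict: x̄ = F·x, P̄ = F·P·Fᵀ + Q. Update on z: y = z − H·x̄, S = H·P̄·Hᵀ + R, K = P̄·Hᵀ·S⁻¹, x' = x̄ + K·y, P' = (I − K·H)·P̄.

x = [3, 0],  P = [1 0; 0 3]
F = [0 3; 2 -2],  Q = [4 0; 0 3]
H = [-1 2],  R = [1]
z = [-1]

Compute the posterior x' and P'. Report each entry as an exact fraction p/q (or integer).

x' = [871/180, 88/45]
P' = [1091/180 128/45; 128/45 71/45]

x̄ = F·x = [0, 6]
P̄ = F·P·Fᵀ + Q = [31 -18; -18 19]
y = z − H·x̄ = [-13]
S = H·P̄·Hᵀ + R = [180]
K = P̄·Hᵀ·S⁻¹ = [-67/180; 14/45]
x' = x̄ + K·y = [871/180, 88/45]
P' = (I − K·H)·P̄ = [1091/180 128/45; 128/45 71/45]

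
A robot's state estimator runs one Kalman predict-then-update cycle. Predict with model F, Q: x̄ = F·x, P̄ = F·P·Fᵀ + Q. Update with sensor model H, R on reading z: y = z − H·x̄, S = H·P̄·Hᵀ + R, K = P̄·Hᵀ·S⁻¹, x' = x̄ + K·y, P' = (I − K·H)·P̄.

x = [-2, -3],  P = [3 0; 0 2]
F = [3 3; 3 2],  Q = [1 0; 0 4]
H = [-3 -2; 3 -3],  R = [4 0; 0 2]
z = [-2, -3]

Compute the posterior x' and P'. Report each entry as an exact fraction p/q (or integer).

x' = [-3864/63761, 61083/63761]
P' = [12380/63761 6864/63761; 6864/63761 15054/63761]

x̄ = F·x = [-15, -12]
P̄ = F·P·Fᵀ + Q = [46 39; 39 39]
y = z − H·x̄ = [-71, 6]
S = H·P̄·Hᵀ + R = [1042 -63; -63 65]
K = P̄·Hᵀ·S⁻¹ = [-12717/63761 8274/63761; -12675/63761 -12285/63761]
x' = x̄ + K·y = [-3864/63761, 61083/63761]
P' = (I − K·H)·P̄ = [12380/63761 6864/63761; 6864/63761 15054/63761]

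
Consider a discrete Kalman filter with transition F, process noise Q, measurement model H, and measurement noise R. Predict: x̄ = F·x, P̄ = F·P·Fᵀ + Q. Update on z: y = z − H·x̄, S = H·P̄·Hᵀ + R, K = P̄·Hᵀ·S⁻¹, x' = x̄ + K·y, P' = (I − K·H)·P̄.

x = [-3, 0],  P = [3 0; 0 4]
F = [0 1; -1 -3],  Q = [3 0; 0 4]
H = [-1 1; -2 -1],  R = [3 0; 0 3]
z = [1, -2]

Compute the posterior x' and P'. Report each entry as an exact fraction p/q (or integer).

x̄ = F·x = [0, 3]
P̄ = F·P·Fᵀ + Q = [7 -12; -12 43]
y = z − H·x̄ = [-2, 1]
S = H·P̄·Hᵀ + R = [77 -17; -17 26]
K = P̄·Hᵀ·S⁻¹ = [-176/571 -159/571; 369/571 -176/571]
x' = x̄ + K·y = [193/571, 799/571]
P' = (I − K·H)·P̄ = [335/571 -193/571; -193/571 914/571]

x' = [193/571, 799/571]
P' = [335/571 -193/571; -193/571 914/571]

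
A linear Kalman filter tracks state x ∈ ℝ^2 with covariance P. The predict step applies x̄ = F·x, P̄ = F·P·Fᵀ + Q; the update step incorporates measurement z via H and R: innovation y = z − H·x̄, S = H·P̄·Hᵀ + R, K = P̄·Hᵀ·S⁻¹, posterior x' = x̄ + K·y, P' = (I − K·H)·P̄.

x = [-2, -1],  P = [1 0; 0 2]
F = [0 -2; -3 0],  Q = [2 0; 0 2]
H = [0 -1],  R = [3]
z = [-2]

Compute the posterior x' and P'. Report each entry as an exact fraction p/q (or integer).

x̄ = F·x = [2, 6]
P̄ = F·P·Fᵀ + Q = [10 0; 0 11]
y = z − H·x̄ = [4]
S = H·P̄·Hᵀ + R = [14]
K = P̄·Hᵀ·S⁻¹ = [0; -11/14]
x' = x̄ + K·y = [2, 20/7]
P' = (I − K·H)·P̄ = [10 0; 0 33/14]

x' = [2, 20/7]
P' = [10 0; 0 33/14]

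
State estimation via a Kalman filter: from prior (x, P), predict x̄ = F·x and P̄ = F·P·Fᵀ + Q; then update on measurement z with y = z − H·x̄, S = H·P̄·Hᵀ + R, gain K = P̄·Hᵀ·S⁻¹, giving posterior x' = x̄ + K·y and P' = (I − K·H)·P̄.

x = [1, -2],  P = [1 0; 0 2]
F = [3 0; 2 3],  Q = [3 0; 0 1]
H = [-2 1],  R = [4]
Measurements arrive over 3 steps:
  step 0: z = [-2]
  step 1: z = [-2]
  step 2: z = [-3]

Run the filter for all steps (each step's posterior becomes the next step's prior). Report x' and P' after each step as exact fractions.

step 0: x' = [3/17, -116/51], P' = [96/17 168/17; 168/17 1052/51]
step 1: x' = [1929/949, 1584/949], P' = [47163/949 95358/949; 95358/949 196304/949]
step 2: x' = [1553031/248885, 2358939/248885], P' = [25530594/248885 52207476/248885; 52207476/248885 107687884/248885]

step 0: x̄ = F·x = [3, -4]
step 0: P̄ = F·P·Fᵀ + Q = [12 6; 6 23]
step 0: y = z − H·x̄ = [8]
step 0: S = H·P̄·Hᵀ + R = [51]
step 0: K = P̄·Hᵀ·S⁻¹ = [-6/17; 11/51]
step 0: x' = x̄ + K·y = [3/17, -116/51]
step 0: P' = (I − K·H)·P̄ = [96/17 168/17; 168/17 1052/51]
step 1: x̄ = F·x = [9/17, -110/17]
step 1: P̄ = F·P·Fᵀ + Q = [915/17 2088/17; 2088/17 5573/17]
step 1: y = z − H·x̄ = [94/17]
step 1: S = H·P̄·Hᵀ + R = [949/17]
step 1: K = P̄·Hᵀ·S⁻¹ = [258/949; 1397/949]
step 1: x' = x̄ + K·y = [1929/949, 1584/949]
step 1: P' = (I − K·H)·P̄ = [47163/949 95358/949; 95358/949 196304/949]
step 2: x̄ = F·x = [5787/949, 8610/949]
step 2: P̄ = F·P·Fᵀ + Q = [427314/949 1141200/949; 1141200/949 3100633/949]
step 2: y = z − H·x̄ = [9/73]
step 2: S = H·P̄·Hᵀ + R = [19145/73]
step 2: K = P̄·Hᵀ·S⁻¹ = [22044/19145; 62941/19145]
step 2: x' = x̄ + K·y = [1553031/248885, 2358939/248885]
step 2: P' = (I − K·H)·P̄ = [25530594/248885 52207476/248885; 52207476/248885 107687884/248885]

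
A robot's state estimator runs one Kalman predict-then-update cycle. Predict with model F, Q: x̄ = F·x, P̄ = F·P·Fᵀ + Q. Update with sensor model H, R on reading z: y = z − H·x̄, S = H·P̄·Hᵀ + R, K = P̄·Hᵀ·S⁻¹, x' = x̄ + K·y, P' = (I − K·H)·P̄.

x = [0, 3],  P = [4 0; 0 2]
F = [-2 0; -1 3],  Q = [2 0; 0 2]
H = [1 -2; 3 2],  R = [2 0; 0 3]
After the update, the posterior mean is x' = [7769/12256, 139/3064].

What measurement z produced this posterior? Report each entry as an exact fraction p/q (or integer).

x̄ = F·x = [0, 9]
P̄ = F·P·Fᵀ + Q = [18 8; 8 24]
S = H·P̄·Hᵀ + R = [84 -74; -74 357]
K = P̄·Hᵀ·S⁻¹ = [2947/12256 1507/6128; -1119/3064 193/1532]
x' − x̄ = [7769/12256, -27437/3064] = K·y
y = (KᵀK)⁻¹·Kᵀ·(x' − x̄) = [19, -16]
z = y + H·x̄ = [19, -16] + [-18, 18] = [1, 2]

z = [1, 2]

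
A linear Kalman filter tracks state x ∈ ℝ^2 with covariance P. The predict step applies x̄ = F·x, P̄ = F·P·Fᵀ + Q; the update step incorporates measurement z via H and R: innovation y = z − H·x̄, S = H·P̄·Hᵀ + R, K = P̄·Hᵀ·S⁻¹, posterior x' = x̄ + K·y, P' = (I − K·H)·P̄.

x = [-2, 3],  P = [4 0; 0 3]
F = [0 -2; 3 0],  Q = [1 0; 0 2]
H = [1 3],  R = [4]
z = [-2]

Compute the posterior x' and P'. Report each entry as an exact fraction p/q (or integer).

x' = [-1868/359, 354/359]
P' = [4498/359 -1482/359; -1482/359 646/359]

x̄ = F·x = [-6, -6]
P̄ = F·P·Fᵀ + Q = [13 0; 0 38]
y = z − H·x̄ = [22]
S = H·P̄·Hᵀ + R = [359]
K = P̄·Hᵀ·S⁻¹ = [13/359; 114/359]
x' = x̄ + K·y = [-1868/359, 354/359]
P' = (I − K·H)·P̄ = [4498/359 -1482/359; -1482/359 646/359]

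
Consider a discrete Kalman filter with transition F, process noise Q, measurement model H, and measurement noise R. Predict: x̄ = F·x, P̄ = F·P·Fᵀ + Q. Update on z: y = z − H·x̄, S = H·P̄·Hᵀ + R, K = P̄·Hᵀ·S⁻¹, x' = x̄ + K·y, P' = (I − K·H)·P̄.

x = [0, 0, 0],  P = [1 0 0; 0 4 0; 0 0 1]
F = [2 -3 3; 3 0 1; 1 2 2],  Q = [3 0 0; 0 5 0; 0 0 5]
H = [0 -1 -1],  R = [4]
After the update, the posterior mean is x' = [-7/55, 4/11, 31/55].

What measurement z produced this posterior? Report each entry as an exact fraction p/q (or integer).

x̄ = F·x = [0, 0, 0]
P̄ = F·P·Fᵀ + Q = [52 9 -16; 9 15 5; -16 5 26]
S = H·P̄·Hᵀ + R = [55]
K = P̄·Hᵀ·S⁻¹ = [7/55; -4/11; -31/55]
x' − x̄ = [-7/55, 4/11, 31/55] = K·y
y = (KᵀK)⁻¹·Kᵀ·(x' − x̄) = [-1]
z = y + H·x̄ = [-1] + [0] = [-1]

z = [-1]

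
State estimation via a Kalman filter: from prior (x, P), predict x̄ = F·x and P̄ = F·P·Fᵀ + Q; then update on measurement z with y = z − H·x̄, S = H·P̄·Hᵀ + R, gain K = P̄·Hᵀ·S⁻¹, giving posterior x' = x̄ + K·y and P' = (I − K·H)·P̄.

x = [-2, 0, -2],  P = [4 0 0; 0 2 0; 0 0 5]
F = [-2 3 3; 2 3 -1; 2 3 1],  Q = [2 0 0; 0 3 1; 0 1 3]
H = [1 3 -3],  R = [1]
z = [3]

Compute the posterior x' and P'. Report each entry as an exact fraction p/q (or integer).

x̄ = F·x = [-2, -2, -6]
P̄ = F·P·Fᵀ + Q = [81 -13 17; -13 42 30; 17 30 42]
y = z − H·x̄ = [-7]
S = H·P̄·Hᵀ + R = [118]
K = P̄·Hᵀ·S⁻¹ = [-9/118; 23/118; -19/118]
x' = x̄ + K·y = [-173/118, -397/118, -575/118]
P' = (I − K·H)·P̄ = [9477/118 -1327/118 1835/118; -1327/118 4427/118 3977/118; 1835/118 3977/118 4595/118]

x' = [-173/118, -397/118, -575/118]
P' = [9477/118 -1327/118 1835/118; -1327/118 4427/118 3977/118; 1835/118 3977/118 4595/118]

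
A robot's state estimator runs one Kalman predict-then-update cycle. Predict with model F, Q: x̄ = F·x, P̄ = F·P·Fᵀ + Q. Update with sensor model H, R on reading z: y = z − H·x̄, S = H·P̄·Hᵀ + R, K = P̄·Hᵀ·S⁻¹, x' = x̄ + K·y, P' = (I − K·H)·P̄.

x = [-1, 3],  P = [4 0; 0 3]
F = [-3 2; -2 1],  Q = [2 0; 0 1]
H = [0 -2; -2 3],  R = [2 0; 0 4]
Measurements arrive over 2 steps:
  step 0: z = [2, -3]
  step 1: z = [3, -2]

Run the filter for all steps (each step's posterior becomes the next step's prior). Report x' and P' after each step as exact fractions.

step 0: x' = [9/41, -35/41], P' = [475/246 30/41; 30/41 20/41]
step 1: x' = [-10072/6395, -9762/6395], P' = [110727/63950 21021/31975; 21021/31975 14666/31975]

step 0: x̄ = F·x = [9, 5]
step 0: P̄ = F·P·Fᵀ + Q = [50 30; 30 20]
step 0: y = z − H·x̄ = [12, 0]
step 0: S = H·P̄·Hᵀ + R = [82 0; 0 24]
step 0: K = P̄·Hᵀ·S⁻¹ = [-30/41 -5/12; -20/41 0]
step 0: x' = x̄ + K·y = [9/41, -35/41]
step 0: P' = (I − K·H)·P̄ = [475/246 30/41; 30/41 20/41]
step 1: x̄ = F·x = [-97/41, -53/41]
step 1: P̄ = F·P·Fᵀ + Q = [1029/82 305/41; 305/41 773/123]
step 1: y = z − H·x̄ = [17/41, -117/41]
step 1: S = H·P̄·Hᵀ + R = [3338/123 -326/41; -326/41 881/41]
step 1: K = P̄·Hᵀ·S⁻¹ = [-21021/31975 -11916/31975; -14666/31975 489/31975]
step 1: x' = x̄ + K·y = [-10072/6395, -9762/6395]
step 1: P' = (I − K·H)·P̄ = [110727/63950 21021/31975; 21021/31975 14666/31975]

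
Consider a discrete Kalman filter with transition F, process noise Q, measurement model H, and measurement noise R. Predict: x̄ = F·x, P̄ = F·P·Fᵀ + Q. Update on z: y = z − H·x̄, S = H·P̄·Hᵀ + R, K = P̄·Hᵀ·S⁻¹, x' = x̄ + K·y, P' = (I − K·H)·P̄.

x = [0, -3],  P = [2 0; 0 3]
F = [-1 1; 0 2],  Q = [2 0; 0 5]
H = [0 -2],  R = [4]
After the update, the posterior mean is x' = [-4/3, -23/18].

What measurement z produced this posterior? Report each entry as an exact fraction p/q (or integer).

x̄ = F·x = [-3, -6]
P̄ = F·P·Fᵀ + Q = [7 6; 6 17]
S = H·P̄·Hᵀ + R = [72]
K = P̄·Hᵀ·S⁻¹ = [-1/6; -17/36]
x' − x̄ = [5/3, 85/18] = K·y
y = (KᵀK)⁻¹·Kᵀ·(x' − x̄) = [-10]
z = y + H·x̄ = [-10] + [12] = [2]

z = [2]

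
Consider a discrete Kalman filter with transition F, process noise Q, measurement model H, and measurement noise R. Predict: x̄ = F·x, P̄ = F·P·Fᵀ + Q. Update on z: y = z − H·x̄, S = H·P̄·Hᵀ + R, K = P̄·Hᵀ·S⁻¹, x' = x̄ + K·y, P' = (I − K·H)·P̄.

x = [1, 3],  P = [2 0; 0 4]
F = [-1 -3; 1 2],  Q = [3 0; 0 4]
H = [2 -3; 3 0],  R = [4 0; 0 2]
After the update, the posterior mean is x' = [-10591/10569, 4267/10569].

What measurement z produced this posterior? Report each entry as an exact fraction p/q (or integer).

x̄ = F·x = [-10, 7]
P̄ = F·P·Fᵀ + Q = [41 -26; -26 22]
S = H·P̄·Hᵀ + R = [678 480; 480 371]
K = P̄·Hᵀ·S⁻¹ = [160/10569 1099/3523; -3169/10569 626/3523]
x' − x̄ = [95099/10569, -69716/10569] = K·y
y = (KᵀK)⁻¹·Kᵀ·(x' − x̄) = [38, 27]
z = y + H·x̄ = [38, 27] + [-41, -30] = [-3, -3]

z = [-3, -3]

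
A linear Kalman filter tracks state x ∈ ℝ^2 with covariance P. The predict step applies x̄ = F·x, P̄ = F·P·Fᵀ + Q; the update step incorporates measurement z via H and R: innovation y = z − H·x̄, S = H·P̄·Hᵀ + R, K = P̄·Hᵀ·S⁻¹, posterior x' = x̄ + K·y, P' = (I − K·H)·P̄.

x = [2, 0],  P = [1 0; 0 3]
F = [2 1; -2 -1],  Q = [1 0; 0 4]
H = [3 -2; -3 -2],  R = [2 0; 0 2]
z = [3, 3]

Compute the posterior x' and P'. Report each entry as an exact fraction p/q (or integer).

x' = [110/1521, -2212/1521]
P' = [164/1521 -7/1521; -7/1521 362/1521]

x̄ = F·x = [4, -4]
P̄ = F·P·Fᵀ + Q = [8 -7; -7 11]
y = z − H·x̄ = [-17, 7]
S = H·P̄·Hᵀ + R = [202 -28; -28 34]
K = P̄·Hᵀ·S⁻¹ = [253/1521 -239/1521; -745/3042 -703/3042]
x' = x̄ + K·y = [110/1521, -2212/1521]
P' = (I − K·H)·P̄ = [164/1521 -7/1521; -7/1521 362/1521]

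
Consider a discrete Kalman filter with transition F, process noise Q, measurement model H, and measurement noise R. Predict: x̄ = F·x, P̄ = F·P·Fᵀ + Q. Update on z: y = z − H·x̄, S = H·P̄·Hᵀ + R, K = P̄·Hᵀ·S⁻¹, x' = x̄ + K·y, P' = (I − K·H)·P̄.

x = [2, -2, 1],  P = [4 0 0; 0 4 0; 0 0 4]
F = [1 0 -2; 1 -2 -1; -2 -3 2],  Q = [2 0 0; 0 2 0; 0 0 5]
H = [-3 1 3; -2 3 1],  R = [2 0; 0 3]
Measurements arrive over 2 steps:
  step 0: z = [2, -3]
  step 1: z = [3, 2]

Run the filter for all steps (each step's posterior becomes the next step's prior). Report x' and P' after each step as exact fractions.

step 0: x̄ = F·x = [0, 5, 4]
step 0: P̄ = F·P·Fᵀ + Q = [22 12 -24; 12 26 8; -24 8 73]
step 0: y = z − H·x̄ = [-15, -22]
step 0: S = H·P̄·Hᵀ + R = [1291 593; 593 398]
step 0: K = P̄·Hᵀ·S⁻¹ = [-31172/162169 33406/162169; -31194/162169 71740/162169; 33017/162169 9888/162169]
step 0: x' = x̄ + K·y = [-267352/162169, -299525/162169, -64115/162169]
step 0: P' = (I − K·H)·P̄ = [709038/162169 311264/162169 584502/162169; 311264/162169 205230/162169 222058/162169; 584502/162169 222058/162169 532494/162169]
step 1: x̄ = F·x = [-139122/162169, 395813/162169, 1305049/162169]
step 1: P̄ = F·P·Fᵀ + Q = [825344/162169 286224/162169 357516/162169; 286224/162169 860962/162169 1175530/162169; 357516/162169 1175530/162169 4018499/162169]
step 1: y = z − H·x̄ = [-4241819/162169, -2446394/162169]
step 1: S = H·P̄·Hᵀ + R = [43680435/162169 24979639/162169; 24979639/162169 17743468/162169]
step 1: K = P̄·Hᵀ·S⁻¹ = [-55315220/931497611 55063560/931497611; -104642448/931497611 314575040/931497611; 278235821/931497611 -33141694/931497611]
step 1: x' = x̄ + K·y = [-182906858/931497611, 265147455/931497611, 718396704/931497611]
step 1: P' = (I − K·H)·P̄ = [4507209136/931497611 1765978736/931497611 3881672744/931497611; 1765978736/931497611 1042299558/931497611 1348783918/931497611; 3881672744/931497611 1348783918/931497611 3617568652/931497611]

step 0: x' = [-267352/162169, -299525/162169, -64115/162169], P' = [709038/162169 311264/162169 584502/162169; 311264/162169 205230/162169 222058/162169; 584502/162169 222058/162169 532494/162169]
step 1: x' = [-182906858/931497611, 265147455/931497611, 718396704/931497611], P' = [4507209136/931497611 1765978736/931497611 3881672744/931497611; 1765978736/931497611 1042299558/931497611 1348783918/931497611; 3881672744/931497611 1348783918/931497611 3617568652/931497611]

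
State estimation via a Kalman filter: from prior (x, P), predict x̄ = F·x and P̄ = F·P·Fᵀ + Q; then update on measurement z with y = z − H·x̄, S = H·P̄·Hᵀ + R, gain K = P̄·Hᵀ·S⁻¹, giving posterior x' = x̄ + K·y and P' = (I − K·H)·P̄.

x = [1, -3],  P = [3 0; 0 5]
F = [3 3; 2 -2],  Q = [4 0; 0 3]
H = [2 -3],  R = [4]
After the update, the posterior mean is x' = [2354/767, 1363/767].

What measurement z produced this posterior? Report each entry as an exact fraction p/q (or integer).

z = [1]

x̄ = F·x = [-6, 8]
P̄ = F·P·Fᵀ + Q = [76 -12; -12 35]
S = H·P̄·Hᵀ + R = [767]
K = P̄·Hᵀ·S⁻¹ = [188/767; -129/767]
x' − x̄ = [6956/767, -4773/767] = K·y
y = (KᵀK)⁻¹·Kᵀ·(x' − x̄) = [37]
z = y + H·x̄ = [37] + [-36] = [1]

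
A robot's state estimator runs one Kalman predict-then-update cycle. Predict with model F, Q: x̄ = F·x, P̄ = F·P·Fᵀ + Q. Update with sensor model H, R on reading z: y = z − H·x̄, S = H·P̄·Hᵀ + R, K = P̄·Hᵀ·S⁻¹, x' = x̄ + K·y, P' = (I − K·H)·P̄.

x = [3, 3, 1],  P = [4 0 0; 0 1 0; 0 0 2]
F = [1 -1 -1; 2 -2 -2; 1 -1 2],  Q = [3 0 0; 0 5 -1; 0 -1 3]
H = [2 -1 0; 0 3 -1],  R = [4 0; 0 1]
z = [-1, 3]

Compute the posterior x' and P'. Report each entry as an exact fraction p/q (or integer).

x̄ = F·x = [-1, -2, 2]
P̄ = F·P·Fᵀ + Q = [10 14 1; 14 33 1; 1 1 16]
y = z − H·x̄ = [-1, 11]
S = H·P̄·Hᵀ + R = [21 -16; -16 308]
K = P̄·Hᵀ·S⁻¹ = [626/1553 957/6212; 7/1553 989/3106; 25/1553 -257/6212]
x' = x̄ + K·y = [1811/6212, 4653/3106, 9497/6212]
P' = (I − K·H)·P̄ = [7859/6212 2851/3106 16149/6212; 2851/3106 2823/1553 15949/3106; 16149/6212 15949/3106 95951/6212]

x' = [1811/6212, 4653/3106, 9497/6212]
P' = [7859/6212 2851/3106 16149/6212; 2851/3106 2823/1553 15949/3106; 16149/6212 15949/3106 95951/6212]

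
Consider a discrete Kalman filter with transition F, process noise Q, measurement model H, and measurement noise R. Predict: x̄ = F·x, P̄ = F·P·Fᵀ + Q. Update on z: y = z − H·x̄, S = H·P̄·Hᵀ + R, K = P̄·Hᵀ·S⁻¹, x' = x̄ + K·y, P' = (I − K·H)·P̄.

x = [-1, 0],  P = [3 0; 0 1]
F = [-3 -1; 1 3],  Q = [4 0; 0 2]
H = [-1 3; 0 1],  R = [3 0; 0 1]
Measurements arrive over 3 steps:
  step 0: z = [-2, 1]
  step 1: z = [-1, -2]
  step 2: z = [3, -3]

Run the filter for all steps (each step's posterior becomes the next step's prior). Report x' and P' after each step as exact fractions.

step 0: x̄ = F·x = [3, -1]
step 0: P̄ = F·P·Fᵀ + Q = [32 -12; -12 14]
step 0: y = z − H·x̄ = [4, 2]
step 0: S = H·P̄·Hᵀ + R = [233 54; 54 15]
step 0: K = P̄·Hᵀ·S⁻¹ = [-124/193 292/193; 18/193 346/579]
step 0: x' = x̄ + K·y = [667/193, 329/579]
step 0: P' = (I − K·H)·P̄ = [1248/193 292/193; 292/193 346/579]
step 1: x̄ = F·x = [-6332/579, 996/193]
step 1: P̄ = F·P·Fᵀ + Q = [41614/579 -7010/193; -7010/193 4424/193]
step 1: y = z − H·x̄ = [-15875/579, -1382/193]
step 1: S = H·P̄·Hᵀ + R = [288979/579 20282/193; 20282/193 4617/193]
step 1: K = P̄·Hᵀ·S⁻¹ = [-14036/24707 24146/24707; 20282/172949 229868/518847]
step 1: x' = x̄ + K·y = [-58260/24707, -636698/518847]
step 1: P' = (I − K·H)·P̄ = [114546/24707 24146/24707; 24146/24707 229868/518847]
step 2: x̄ = F·x = [138938/16737, -1044518/172949]
step 2: P̄ = F·P·Fᵀ + Q = [870866/16737 -139534/5579; -139534/5579 2851456/172949]
step 2: y = z − H·x̄ = [15264281/518847, 525671/172949]
step 2: S = H·P̄·Hᵀ + R = [183402671/518847 12879922/172949; 12879922/172949 3024405/172949]
step 2: K = P̄·Hᵀ·S⁻¹ = [-62159068/109872049 107573710/109872049; 12879922/109872049 146213476/329616147]
step 2: x' = x̄ + K·y = [-84236464/15696007, -58503676/47088021]
step 2: P' = (I − K·H)·P̄ = [509198334/109872049 107573710/109872049; 107573710/109872049 146213476/329616147]

step 0: x' = [667/193, 329/579], P' = [1248/193 292/193; 292/193 346/579]
step 1: x' = [-58260/24707, -636698/518847], P' = [114546/24707 24146/24707; 24146/24707 229868/518847]
step 2: x' = [-84236464/15696007, -58503676/47088021], P' = [509198334/109872049 107573710/109872049; 107573710/109872049 146213476/329616147]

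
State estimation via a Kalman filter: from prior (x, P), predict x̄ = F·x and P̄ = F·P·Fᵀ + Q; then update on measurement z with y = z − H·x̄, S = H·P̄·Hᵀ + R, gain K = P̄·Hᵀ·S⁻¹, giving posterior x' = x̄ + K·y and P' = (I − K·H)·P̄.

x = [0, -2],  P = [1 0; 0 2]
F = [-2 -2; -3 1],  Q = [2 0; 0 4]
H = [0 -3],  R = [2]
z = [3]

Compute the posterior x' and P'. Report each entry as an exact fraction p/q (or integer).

x̄ = F·x = [4, -2]
P̄ = F·P·Fᵀ + Q = [14 2; 2 15]
y = z − H·x̄ = [-3]
S = H·P̄·Hᵀ + R = [137]
K = P̄·Hᵀ·S⁻¹ = [-6/137; -45/137]
x' = x̄ + K·y = [566/137, -139/137]
P' = (I − K·H)·P̄ = [1882/137 4/137; 4/137 30/137]

x' = [566/137, -139/137]
P' = [1882/137 4/137; 4/137 30/137]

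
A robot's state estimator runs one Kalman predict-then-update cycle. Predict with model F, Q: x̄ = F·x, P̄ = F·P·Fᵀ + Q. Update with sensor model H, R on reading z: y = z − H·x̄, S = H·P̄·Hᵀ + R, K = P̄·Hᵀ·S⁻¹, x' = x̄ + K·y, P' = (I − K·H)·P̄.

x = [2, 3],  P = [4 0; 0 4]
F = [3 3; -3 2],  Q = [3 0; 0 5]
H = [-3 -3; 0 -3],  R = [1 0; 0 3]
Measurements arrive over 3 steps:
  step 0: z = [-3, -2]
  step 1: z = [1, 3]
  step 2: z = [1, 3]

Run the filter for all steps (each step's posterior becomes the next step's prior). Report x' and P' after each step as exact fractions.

step 0: x' = [46377/112681, 68802/112681], P' = [49647/112681 -37191/112681; -37191/112681 37236/112681]
step 1: x' = [169244595/191747329, -220889277/191747329], P' = [76151496/191747329 -56887542/191747329; -56887542/191747329 58381172/191747329]
step 2: x' = [179726651928/305740511461, -295956670101/305740511461], P' = [121173778839/305740511461 -90473202753/305740511461; -90473202753/305740511461 92869064248/305740511461]

step 0: x̄ = F·x = [15, 0]
step 0: P̄ = F·P·Fᵀ + Q = [75 -12; -12 57]
step 0: y = z − H·x̄ = [42, -2]
step 0: S = H·P̄·Hᵀ + R = [973 405; 405 516]
step 0: K = P̄·Hᵀ·S⁻¹ = [-37368/112681 37191/112681; -135/112681 -37236/112681]
step 0: x' = x̄ + K·y = [46377/112681, 68802/112681]
step 0: P' = (I − K·H)·P̄ = [49647/112681 -37191/112681; -37191/112681 37236/112681]
step 1: x̄ = F·x = [345537/112681, -1527/112681]
step 1: P̄ = F·P·Fᵀ + Q = [450552/112681 -111834/112681; -111834/112681 1605464/112681]
step 1: y = z − H·x̄ = [1144711/112681, 333462/112681]
step 1: S = H·P̄·Hᵀ + R = [16603813/112681 13442670/112681; 13442670/112681 14787219/112681]
step 1: K = P̄·Hᵀ·S⁻¹ = [-57791862/191747329 56887542/191747329; -4480890/191747329 -58381172/191747329]
step 1: x' = x̄ + K·y = [169244595/191747329, -220889277/191747329]
step 1: P' = (I − K·H)·P̄ = [76151496/191747329 -56887542/191747329; -56887542/191747329 58381172/191747329]
step 2: x̄ = F·x = [-154934046/191747329, -949512339/191747329]
step 2: P̄ = F·P·Fᵀ + Q = [762060243/191747329 -164413806/191747329; -164413806/191747329 2560275301/191747329]
step 2: y = z − H·x̄ = [-3121591826/191747329, -2273295030/191747329]
step 2: S = H·P̄·Hᵀ + R = [27133318717/191747329 21562753455/191747329; 21562753455/191747329 23617719696/191747329]
step 2: K = P̄·Hᵀ·S⁻¹ = [-92101728258/305740511461 90473202753/305740511461; -7187584485/305740511461 -92869064248/305740511461]
step 2: x' = x̄ + K·y = [179726651928/305740511461, -295956670101/305740511461]
step 2: P' = (I − K·H)·P̄ = [121173778839/305740511461 -90473202753/305740511461; -90473202753/305740511461 92869064248/305740511461]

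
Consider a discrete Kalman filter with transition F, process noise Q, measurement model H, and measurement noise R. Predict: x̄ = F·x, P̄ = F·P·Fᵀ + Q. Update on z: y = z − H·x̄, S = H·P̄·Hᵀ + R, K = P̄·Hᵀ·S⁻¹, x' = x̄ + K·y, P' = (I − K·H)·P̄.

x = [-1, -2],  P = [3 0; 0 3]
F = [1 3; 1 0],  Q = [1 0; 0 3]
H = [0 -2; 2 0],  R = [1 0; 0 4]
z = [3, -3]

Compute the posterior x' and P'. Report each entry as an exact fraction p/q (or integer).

x̄ = F·x = [-7, -1]
P̄ = F·P·Fᵀ + Q = [31 3; 3 6]
y = z − H·x̄ = [1, 11]
S = H·P̄·Hᵀ + R = [25 -12; -12 128]
K = P̄·Hᵀ·S⁻¹ = [-3/382 739/1528; -183/382 3/1528]
x' = x̄ + K·y = [-2579/1528, -2227/1528]
P' = (I − K·H)·P̄ = [739/764 3/764; 3/764 183/764]

x' = [-2579/1528, -2227/1528]
P' = [739/764 3/764; 3/764 183/764]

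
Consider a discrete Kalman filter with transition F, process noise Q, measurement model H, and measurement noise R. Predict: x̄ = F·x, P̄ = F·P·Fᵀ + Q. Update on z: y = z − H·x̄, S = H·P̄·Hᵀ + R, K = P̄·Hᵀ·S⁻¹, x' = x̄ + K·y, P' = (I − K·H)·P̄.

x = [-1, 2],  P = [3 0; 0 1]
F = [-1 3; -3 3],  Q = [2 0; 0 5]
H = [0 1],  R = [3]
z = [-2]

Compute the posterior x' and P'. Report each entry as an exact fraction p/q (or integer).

x̄ = F·x = [7, 9]
P̄ = F·P·Fᵀ + Q = [14 18; 18 41]
y = z − H·x̄ = [-11]
S = H·P̄·Hᵀ + R = [44]
K = P̄·Hᵀ·S⁻¹ = [9/22; 41/44]
x' = x̄ + K·y = [5/2, -5/4]
P' = (I − K·H)·P̄ = [73/11 27/22; 27/22 123/44]

x' = [5/2, -5/4]
P' = [73/11 27/22; 27/22 123/44]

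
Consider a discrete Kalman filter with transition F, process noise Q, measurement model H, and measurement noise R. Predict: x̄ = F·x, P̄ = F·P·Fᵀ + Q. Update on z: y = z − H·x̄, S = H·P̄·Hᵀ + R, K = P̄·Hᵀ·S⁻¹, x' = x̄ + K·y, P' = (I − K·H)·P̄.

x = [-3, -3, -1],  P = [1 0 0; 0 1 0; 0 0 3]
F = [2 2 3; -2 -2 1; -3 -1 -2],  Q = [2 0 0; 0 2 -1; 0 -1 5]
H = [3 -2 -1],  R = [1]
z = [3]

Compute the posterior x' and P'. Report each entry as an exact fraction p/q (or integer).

x' = [975/187, 1385/187, -378/187]
P' = [844/187 1267/187 -47/187; 1267/187 2239/187 -669/187; -47/187 -669/187 3698/561]

x̄ = F·x = [-15, 11, 14]
P̄ = F·P·Fᵀ + Q = [37 1 -26; 1 13 1; -26 1 27]
y = z − H·x̄ = [84]
S = H·P̄·Hᵀ + R = [561]
K = P̄·Hᵀ·S⁻¹ = [45/187; -8/187; -107/561]
x' = x̄ + K·y = [975/187, 1385/187, -378/187]
P' = (I − K·H)·P̄ = [844/187 1267/187 -47/187; 1267/187 2239/187 -669/187; -47/187 -669/187 3698/561]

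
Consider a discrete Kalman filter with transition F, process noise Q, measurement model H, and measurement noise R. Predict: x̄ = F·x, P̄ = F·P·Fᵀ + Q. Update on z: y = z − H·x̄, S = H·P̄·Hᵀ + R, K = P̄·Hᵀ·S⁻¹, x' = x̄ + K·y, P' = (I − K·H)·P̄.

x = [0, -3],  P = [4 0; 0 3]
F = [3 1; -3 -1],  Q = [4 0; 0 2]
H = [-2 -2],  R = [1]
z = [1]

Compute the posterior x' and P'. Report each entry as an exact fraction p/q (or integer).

x' = [-83/25, 71/25]
P' = [1011/25 -1007/25; -1007/25 1009/25]

x̄ = F·x = [-3, 3]
P̄ = F·P·Fᵀ + Q = [43 -39; -39 41]
y = z − H·x̄ = [1]
S = H·P̄·Hᵀ + R = [25]
K = P̄·Hᵀ·S⁻¹ = [-8/25; -4/25]
x' = x̄ + K·y = [-83/25, 71/25]
P' = (I − K·H)·P̄ = [1011/25 -1007/25; -1007/25 1009/25]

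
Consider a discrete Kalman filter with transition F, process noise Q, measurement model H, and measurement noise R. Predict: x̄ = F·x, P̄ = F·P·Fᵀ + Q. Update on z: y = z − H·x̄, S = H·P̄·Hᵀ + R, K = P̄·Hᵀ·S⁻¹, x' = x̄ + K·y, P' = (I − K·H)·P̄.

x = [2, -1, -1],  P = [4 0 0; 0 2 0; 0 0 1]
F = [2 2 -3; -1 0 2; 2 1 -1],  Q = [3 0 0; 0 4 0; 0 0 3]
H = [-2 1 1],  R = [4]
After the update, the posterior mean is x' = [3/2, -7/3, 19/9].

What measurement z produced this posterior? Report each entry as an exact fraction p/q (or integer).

z = [-3]

x̄ = F·x = [5, -4, 4]
P̄ = F·P·Fᵀ + Q = [36 -14 23; -14 12 -10; 23 -10 22]
S = H·P̄·Hᵀ + R = [126]
K = P̄·Hᵀ·S⁻¹ = [-1/2; 5/21; -17/63]
x' − x̄ = [-7/2, 5/3, -17/9] = K·y
y = (KᵀK)⁻¹·Kᵀ·(x' − x̄) = [7]
z = y + H·x̄ = [7] + [-10] = [-3]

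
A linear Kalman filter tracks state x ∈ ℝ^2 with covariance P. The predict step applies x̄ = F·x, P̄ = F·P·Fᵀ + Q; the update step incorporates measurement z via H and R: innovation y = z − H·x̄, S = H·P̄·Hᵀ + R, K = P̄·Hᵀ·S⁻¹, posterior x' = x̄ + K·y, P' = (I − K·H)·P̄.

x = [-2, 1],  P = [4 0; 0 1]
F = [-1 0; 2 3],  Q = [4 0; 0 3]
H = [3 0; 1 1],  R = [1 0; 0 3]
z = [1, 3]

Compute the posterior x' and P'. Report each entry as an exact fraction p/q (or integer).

x̄ = F·x = [2, -1]
P̄ = F·P·Fᵀ + Q = [8 -8; -8 28]
y = z − H·x̄ = [-5, 2]
S = H·P̄·Hᵀ + R = [73 0; 0 23]
K = P̄·Hᵀ·S⁻¹ = [24/73 0; -24/73 20/23]
x' = x̄ + K·y = [26/73, 4001/1679]
P' = (I − K·H)·P̄ = [8/73 -8/73; -8/73 4564/1679]

x' = [26/73, 4001/1679]
P' = [8/73 -8/73; -8/73 4564/1679]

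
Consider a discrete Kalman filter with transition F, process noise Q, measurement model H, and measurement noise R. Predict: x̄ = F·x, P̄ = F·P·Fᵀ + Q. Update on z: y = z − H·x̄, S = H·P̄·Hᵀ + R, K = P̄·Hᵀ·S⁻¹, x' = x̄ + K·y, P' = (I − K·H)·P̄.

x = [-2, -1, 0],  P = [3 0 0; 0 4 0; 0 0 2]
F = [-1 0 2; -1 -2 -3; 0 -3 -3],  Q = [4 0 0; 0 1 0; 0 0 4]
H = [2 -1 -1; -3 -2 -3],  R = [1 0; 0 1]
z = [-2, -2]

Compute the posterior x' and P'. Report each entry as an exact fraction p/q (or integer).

x' = [-7447/29905, 9336/5981, -3309/29905]
P' = [4506/29905 8853/29905 -9192/29905; 8853/29905 91073/29905 -68488/29905; -9192/29905 -68488/29905 11246/5981]

x̄ = F·x = [2, 4, 3]
P̄ = F·P·Fᵀ + Q = [15 -9 -12; -9 38 42; -12 42 58]
y = z − H·x̄ = [1, 21]
S = H·P̄·Hᵀ + R = [325 415; 415 990]
K = P̄·Hᵀ·S⁻¹ = [9351/29905 -3648/29905; -4879/29905 -3241/29905; -6126/29905 -4138/29905]
x' = x̄ + K·y = [-7447/29905, 9336/5981, -3309/29905]
P' = (I − K·H)·P̄ = [4506/29905 8853/29905 -9192/29905; 8853/29905 91073/29905 -68488/29905; -9192/29905 -68488/29905 11246/5981]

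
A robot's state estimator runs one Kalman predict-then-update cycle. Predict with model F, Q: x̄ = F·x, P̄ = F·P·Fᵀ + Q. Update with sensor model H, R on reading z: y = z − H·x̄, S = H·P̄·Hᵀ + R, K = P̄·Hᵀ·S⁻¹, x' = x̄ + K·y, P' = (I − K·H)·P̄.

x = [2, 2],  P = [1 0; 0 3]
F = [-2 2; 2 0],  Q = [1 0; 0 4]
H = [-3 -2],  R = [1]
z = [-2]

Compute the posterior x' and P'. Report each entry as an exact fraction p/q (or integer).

x̄ = F·x = [0, 4]
P̄ = F·P·Fᵀ + Q = [17 -4; -4 8]
y = z − H·x̄ = [6]
S = H·P̄·Hᵀ + R = [138]
K = P̄·Hᵀ·S⁻¹ = [-43/138; -2/69]
x' = x̄ + K·y = [-43/23, 88/23]
P' = (I − K·H)·P̄ = [497/138 -362/69; -362/69 544/69]

x' = [-43/23, 88/23]
P' = [497/138 -362/69; -362/69 544/69]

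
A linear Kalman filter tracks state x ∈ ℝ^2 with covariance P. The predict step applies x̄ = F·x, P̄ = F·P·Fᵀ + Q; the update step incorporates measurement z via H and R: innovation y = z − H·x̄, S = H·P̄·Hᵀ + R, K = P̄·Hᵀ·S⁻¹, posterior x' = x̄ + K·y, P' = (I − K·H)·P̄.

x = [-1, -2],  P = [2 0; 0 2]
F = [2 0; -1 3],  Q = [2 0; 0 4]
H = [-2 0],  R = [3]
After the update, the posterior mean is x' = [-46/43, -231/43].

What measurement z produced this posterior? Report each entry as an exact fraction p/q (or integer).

x̄ = F·x = [-2, -5]
P̄ = F·P·Fᵀ + Q = [10 -4; -4 24]
S = H·P̄·Hᵀ + R = [43]
K = P̄·Hᵀ·S⁻¹ = [-20/43; 8/43]
x' − x̄ = [40/43, -16/43] = K·y
y = (KᵀK)⁻¹·Kᵀ·(x' − x̄) = [-2]
z = y + H·x̄ = [-2] + [4] = [2]

z = [2]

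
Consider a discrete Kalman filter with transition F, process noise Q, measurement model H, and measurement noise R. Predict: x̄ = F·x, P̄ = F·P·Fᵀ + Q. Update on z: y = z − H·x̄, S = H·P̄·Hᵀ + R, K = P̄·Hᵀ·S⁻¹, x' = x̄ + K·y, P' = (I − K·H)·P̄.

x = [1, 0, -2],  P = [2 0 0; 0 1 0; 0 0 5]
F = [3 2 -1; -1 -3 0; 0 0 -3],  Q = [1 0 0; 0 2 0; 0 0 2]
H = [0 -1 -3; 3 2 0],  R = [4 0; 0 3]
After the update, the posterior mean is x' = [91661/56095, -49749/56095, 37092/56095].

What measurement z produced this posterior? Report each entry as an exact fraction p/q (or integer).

z = [-1, 3]

x̄ = F·x = [5, -1, 6]
P̄ = F·P·Fᵀ + Q = [28 -12 15; -12 13 0; 15 0 47]
S = H·P̄·Hᵀ + R = [440 -125; -125 163]
K = P̄·Hᵀ·S⁻¹ = [2121/56095 4455/11219; -3369/56095 -1205/11219; -17358/56095 435/11219]
x' − x̄ = [-188814/56095, 6346/56095, -299478/56095] = K·y
y = (KᵀK)⁻¹·Kᵀ·(x' − x̄) = [16, -10]
z = y + H·x̄ = [16, -10] + [-17, 13] = [-1, 3]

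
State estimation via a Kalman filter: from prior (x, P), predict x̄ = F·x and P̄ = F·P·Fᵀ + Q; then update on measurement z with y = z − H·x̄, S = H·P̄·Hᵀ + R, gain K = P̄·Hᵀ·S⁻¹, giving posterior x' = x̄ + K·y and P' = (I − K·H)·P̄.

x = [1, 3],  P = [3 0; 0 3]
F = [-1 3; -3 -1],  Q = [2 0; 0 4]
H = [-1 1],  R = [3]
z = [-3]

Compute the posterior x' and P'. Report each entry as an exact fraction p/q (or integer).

x̄ = F·x = [8, -6]
P̄ = F·P·Fᵀ + Q = [32 0; 0 34]
y = z − H·x̄ = [11]
S = H·P̄·Hᵀ + R = [69]
K = P̄·Hᵀ·S⁻¹ = [-32/69; 34/69]
x' = x̄ + K·y = [200/69, -40/69]
P' = (I − K·H)·P̄ = [1184/69 1088/69; 1088/69 1190/69]

x' = [200/69, -40/69]
P' = [1184/69 1088/69; 1088/69 1190/69]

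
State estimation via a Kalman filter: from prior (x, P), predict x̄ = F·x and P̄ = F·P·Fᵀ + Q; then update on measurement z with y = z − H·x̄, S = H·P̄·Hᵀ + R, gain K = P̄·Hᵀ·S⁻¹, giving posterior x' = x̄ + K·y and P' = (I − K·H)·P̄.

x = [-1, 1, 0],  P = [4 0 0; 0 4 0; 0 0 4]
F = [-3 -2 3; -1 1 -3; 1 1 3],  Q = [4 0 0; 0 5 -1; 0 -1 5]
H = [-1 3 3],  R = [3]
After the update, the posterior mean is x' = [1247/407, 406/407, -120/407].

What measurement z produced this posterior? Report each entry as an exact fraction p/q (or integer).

z = [-1]

x̄ = F·x = [1, 2, 0]
P̄ = F·P·Fᵀ + Q = [92 -32 16; -32 49 -37; 16 -37 49]
S = H·P̄·Hᵀ + R = [407]
K = P̄·Hᵀ·S⁻¹ = [-140/407; 68/407; 20/407]
x' − x̄ = [840/407, -408/407, -120/407] = K·y
y = (KᵀK)⁻¹·Kᵀ·(x' − x̄) = [-6]
z = y + H·x̄ = [-6] + [5] = [-1]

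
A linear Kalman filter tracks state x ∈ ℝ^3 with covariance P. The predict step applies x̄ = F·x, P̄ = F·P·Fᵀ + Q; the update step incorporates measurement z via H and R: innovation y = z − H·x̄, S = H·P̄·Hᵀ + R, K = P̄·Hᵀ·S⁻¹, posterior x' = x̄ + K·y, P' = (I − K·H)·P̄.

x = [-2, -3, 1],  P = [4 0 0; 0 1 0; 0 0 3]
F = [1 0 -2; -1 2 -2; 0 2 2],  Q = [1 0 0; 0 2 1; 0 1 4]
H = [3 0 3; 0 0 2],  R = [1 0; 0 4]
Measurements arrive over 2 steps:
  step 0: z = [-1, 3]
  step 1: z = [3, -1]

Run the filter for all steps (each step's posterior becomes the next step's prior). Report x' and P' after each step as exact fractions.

step 0: x' = [-1169/634, -5519/951, 1378/951], P' = [659/634 325/634 -296/317; 325/634 34865/1902 -449/951; -296/317 -449/951 892/951]
step 1: x' = [13049978/14022233, 14965531/28044466, -15149/14022233], P' = [13884439/14022233 51240/14022233 -12484834/14022233; 51240/14022233 73181207/14022233 1289943/14022233; -12484834/14022233 1289943/14022233 12626708/14022233]

step 0: x̄ = F·x = [-4, -6, -4]
step 0: P̄ = F·P·Fᵀ + Q = [17 8 -12; 8 22 -7; -12 -7 20]
step 0: y = z − H·x̄ = [23, 11]
step 0: S = H·P̄·Hᵀ + R = [118 48; 48 84]
step 0: K = P̄·Hᵀ·S⁻¹ = [201/634 -148/317; 77/634 -449/1902; 4/317 446/951]
step 0: x' = x̄ + K·y = [-1169/634, -5519/951, 1378/951]
step 0: P' = (I − K·H)·P̄ = [659/634 325/634 -296/317; 325/634 34865/1902 -449/951; -296/317 -449/951 892/951]
step 1: x̄ = F·x = [-9019/1902, -8027/634, -8282/951]
step 1: P̄ = F·P·Fᵀ + Q = [18119/1902 3567/634 -2573/951; 3567/634 49519/634 22638/317; -2573/951 22638/317 73510/951]
step 1: y = z − H·x̄ = [27485/634, 15613/951]
step 1: S = H·P̄·Hᵀ + R = [465175/634 141874/317; 141874/317 297844/951]
step 1: K = P̄·Hᵀ·S⁻¹ = [4198815/14022233 -6242417/14022233; 4023549/14022233 1289943/28044466; 425622/14022233 6313354/14022233]
step 1: x' = x̄ + K·y = [13049978/14022233, 14965531/28044466, -15149/14022233]
step 1: P' = (I − K·H)·P̄ = [13884439/14022233 51240/14022233 -12484834/14022233; 51240/14022233 73181207/14022233 1289943/14022233; -12484834/14022233 1289943/14022233 12626708/14022233]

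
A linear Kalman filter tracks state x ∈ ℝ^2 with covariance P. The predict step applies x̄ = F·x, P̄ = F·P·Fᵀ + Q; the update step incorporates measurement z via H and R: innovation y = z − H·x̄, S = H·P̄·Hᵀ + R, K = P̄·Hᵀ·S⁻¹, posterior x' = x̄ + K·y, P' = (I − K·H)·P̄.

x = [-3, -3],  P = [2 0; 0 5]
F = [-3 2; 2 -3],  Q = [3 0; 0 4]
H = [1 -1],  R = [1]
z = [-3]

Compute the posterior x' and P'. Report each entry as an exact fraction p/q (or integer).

x̄ = F·x = [3, 3]
P̄ = F·P·Fᵀ + Q = [41 -42; -42 57]
y = z − H·x̄ = [-3]
S = H·P̄·Hᵀ + R = [183]
K = P̄·Hᵀ·S⁻¹ = [83/183; -33/61]
x' = x̄ + K·y = [100/61, 282/61]
P' = (I − K·H)·P̄ = [614/183 177/61; 177/61 210/61]

x' = [100/61, 282/61]
P' = [614/183 177/61; 177/61 210/61]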